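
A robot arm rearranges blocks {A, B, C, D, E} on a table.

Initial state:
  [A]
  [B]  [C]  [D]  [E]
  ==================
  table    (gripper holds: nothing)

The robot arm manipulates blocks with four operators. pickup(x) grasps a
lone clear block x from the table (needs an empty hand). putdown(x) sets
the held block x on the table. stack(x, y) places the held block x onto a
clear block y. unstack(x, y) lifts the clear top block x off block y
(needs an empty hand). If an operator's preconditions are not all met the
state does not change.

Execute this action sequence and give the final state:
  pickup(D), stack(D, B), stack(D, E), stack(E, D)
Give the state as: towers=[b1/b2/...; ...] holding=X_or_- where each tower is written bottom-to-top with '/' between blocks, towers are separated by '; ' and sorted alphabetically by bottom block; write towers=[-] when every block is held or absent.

towers=[B/A; C; E/D] holding=-

step 1 (pickup(D)): towers=[B/A; C; E] holding=D
step 2 (stack(D, B)) [no-op]: towers=[B/A; C; E] holding=D
step 3 (stack(D, E)): towers=[B/A; C; E/D] holding=-
step 4 (stack(E, D)) [no-op]: towers=[B/A; C; E/D] holding=-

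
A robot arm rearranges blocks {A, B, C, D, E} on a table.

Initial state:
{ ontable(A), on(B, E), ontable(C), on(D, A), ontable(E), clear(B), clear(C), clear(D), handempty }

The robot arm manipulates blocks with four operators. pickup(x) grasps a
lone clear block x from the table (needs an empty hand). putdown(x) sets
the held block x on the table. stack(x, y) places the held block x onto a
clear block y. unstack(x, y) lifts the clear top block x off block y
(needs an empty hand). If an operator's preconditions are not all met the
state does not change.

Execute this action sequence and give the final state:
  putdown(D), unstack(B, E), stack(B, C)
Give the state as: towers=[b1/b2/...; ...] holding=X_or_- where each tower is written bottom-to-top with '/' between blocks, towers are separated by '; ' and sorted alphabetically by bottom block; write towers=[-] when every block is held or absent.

towers=[A/D; C/B; E] holding=-

step 1 (putdown(D)) [no-op]: towers=[A/D; C; E/B] holding=-
step 2 (unstack(B, E)): towers=[A/D; C; E] holding=B
step 3 (stack(B, C)): towers=[A/D; C/B; E] holding=-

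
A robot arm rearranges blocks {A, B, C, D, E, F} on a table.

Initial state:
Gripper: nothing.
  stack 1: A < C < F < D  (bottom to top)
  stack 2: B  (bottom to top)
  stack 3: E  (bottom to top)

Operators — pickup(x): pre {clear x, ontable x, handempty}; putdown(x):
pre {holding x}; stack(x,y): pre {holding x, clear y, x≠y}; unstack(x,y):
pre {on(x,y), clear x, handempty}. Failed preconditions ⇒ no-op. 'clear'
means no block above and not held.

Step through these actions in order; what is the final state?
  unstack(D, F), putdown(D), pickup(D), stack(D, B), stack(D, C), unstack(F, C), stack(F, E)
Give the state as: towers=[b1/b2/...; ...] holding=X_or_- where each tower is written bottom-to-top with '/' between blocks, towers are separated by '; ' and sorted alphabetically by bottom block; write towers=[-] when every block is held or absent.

towers=[A/C; B/D; E/F] holding=-

step 1 (unstack(D, F)): towers=[A/C/F; B; E] holding=D
step 2 (putdown(D)): towers=[A/C/F; B; D; E] holding=-
step 3 (pickup(D)): towers=[A/C/F; B; E] holding=D
step 4 (stack(D, B)): towers=[A/C/F; B/D; E] holding=-
step 5 (stack(D, C)) [no-op]: towers=[A/C/F; B/D; E] holding=-
step 6 (unstack(F, C)): towers=[A/C; B/D; E] holding=F
step 7 (stack(F, E)): towers=[A/C; B/D; E/F] holding=-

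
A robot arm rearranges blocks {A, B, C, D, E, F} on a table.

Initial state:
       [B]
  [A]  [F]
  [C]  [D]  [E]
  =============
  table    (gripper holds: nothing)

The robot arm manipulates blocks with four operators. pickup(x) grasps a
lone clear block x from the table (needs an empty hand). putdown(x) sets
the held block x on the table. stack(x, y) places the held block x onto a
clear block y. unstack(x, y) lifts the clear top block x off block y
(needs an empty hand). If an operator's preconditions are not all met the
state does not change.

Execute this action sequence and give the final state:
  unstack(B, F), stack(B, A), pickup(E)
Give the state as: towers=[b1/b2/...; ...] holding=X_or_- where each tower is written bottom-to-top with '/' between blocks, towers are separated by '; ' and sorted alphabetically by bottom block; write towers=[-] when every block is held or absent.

step 1 (unstack(B, F)): towers=[C/A; D/F; E] holding=B
step 2 (stack(B, A)): towers=[C/A/B; D/F; E] holding=-
step 3 (pickup(E)): towers=[C/A/B; D/F] holding=E

towers=[C/A/B; D/F] holding=E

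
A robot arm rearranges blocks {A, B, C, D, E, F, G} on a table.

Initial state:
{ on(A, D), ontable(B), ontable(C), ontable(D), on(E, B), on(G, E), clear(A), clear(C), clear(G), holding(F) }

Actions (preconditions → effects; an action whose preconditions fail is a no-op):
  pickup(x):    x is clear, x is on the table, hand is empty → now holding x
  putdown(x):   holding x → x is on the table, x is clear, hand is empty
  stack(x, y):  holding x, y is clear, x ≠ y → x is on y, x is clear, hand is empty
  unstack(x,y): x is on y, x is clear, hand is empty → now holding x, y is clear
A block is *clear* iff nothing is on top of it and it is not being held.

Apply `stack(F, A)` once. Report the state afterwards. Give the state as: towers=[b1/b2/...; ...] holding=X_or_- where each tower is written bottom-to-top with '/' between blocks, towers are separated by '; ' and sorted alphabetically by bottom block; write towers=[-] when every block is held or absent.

before: towers=[B/E/G; C; D/A] holding=F
pre[stack(F, A)]: holding(F) ok, clear(A) ok, F≠A ok
all met → apply stack(F, A)
after:  towers=[B/E/G; C; D/A/F] holding=-

towers=[B/E/G; C; D/A/F] holding=-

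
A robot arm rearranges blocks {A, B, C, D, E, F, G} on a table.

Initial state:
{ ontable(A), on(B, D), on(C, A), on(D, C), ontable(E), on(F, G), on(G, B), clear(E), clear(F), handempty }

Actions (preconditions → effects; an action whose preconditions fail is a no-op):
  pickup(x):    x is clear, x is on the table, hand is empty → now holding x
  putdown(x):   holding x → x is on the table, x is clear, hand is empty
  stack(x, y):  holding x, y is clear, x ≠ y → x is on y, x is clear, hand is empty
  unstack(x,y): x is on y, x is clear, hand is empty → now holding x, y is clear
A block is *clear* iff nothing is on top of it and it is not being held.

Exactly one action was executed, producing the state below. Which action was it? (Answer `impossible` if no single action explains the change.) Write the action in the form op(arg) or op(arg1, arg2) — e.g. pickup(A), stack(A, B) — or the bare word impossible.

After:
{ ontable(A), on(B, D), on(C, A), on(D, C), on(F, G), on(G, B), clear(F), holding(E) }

pickup(E)

target: towers=[A/C/D/B/G/F] holding=E
     unstack(F, G) → towers=[A/C/D/B/G; E] holding=F
         pickup(E) → towers=[A/C/D/B/G/F] holding=E  ← match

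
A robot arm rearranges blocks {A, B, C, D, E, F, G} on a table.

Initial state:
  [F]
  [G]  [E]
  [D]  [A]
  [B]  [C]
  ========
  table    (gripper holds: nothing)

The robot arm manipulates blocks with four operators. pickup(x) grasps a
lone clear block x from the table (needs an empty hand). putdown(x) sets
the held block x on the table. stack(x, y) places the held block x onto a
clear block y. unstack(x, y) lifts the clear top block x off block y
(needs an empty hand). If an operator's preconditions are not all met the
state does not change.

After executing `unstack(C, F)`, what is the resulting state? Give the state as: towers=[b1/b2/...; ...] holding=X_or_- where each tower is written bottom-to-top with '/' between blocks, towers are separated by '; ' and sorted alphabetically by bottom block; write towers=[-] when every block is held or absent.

before: towers=[B/D/G/F; C/A/E] holding=-
pre[unstack(C, F)]: on(C,F) no, clear(C) no, handempty yes
on(C,F), clear(C) unmet → unstack(C, F) is a no-op
after:  towers=[B/D/G/F; C/A/E] holding=-

towers=[B/D/G/F; C/A/E] holding=-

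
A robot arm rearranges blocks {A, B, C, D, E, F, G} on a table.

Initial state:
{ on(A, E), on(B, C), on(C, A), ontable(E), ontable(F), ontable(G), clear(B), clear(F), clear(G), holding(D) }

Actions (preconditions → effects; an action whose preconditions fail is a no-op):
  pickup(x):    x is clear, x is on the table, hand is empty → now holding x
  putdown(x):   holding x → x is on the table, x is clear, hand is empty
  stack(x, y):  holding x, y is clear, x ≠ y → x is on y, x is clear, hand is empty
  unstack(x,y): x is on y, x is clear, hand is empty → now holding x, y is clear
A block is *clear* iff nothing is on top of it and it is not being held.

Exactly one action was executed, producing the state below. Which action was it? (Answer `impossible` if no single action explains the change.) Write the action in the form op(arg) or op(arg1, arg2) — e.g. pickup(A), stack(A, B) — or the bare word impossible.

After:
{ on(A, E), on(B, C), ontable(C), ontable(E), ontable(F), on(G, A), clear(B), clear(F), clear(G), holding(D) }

impossible

target: towers=[C/B; E/A/G; F] holding=D
        putdown(D) → towers=[D; E/A/C/B; F; G] holding=-
       stack(D, B) → towers=[E/A/C/B/D; F; G] holding=-
       stack(D, F) → towers=[E/A/C/B; F/D; G] holding=-
       stack(D, G) → towers=[E/A/C/B; F; G/D] holding=-
none of the 4 applicable actions match → impossible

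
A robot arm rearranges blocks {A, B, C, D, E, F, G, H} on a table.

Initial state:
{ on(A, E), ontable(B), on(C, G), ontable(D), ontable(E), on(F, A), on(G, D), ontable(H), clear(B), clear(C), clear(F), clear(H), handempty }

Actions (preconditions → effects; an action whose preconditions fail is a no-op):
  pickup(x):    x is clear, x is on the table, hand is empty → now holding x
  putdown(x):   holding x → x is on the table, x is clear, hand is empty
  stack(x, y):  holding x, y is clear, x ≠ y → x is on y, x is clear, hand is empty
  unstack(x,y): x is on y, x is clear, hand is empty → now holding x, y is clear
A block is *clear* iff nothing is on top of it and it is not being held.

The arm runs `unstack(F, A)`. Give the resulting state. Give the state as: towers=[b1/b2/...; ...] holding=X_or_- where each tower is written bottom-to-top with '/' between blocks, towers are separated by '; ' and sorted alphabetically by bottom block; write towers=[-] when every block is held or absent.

towers=[B; D/G/C; E/A; H] holding=F

before: towers=[B; D/G/C; E/A/F; H] holding=-
pre[unstack(F, A)]: on(F,A) ok, clear(F) ok, handempty ok
all met → apply unstack(F, A)
after:  towers=[B; D/G/C; E/A; H] holding=F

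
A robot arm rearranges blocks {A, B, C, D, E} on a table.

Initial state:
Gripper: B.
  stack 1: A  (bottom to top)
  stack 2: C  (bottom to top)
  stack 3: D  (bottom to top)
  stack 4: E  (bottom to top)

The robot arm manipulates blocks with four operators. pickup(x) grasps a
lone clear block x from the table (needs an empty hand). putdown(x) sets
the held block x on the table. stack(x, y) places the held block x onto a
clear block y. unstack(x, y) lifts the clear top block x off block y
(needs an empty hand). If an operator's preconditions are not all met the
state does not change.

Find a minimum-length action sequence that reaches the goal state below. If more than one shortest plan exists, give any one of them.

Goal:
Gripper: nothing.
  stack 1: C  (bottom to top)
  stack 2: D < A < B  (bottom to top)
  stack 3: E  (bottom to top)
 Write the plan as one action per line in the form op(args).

putdown(B)
pickup(A)
stack(A, D)
pickup(B)
stack(B, A)

step 1 (putdown(B)): towers=[A; B; C; D; E] holding=-
step 2 (pickup(A)): towers=[B; C; D; E] holding=A
step 3 (stack(A, D)): towers=[B; C; D/A; E] holding=-
step 4 (pickup(B)): towers=[C; D/A; E] holding=B
step 5 (stack(B, A)): towers=[C; D/A/B; E] holding=-
goal check: towers=[C; D/A/B; E] holding=- — reached (length 5, optimal by BFS)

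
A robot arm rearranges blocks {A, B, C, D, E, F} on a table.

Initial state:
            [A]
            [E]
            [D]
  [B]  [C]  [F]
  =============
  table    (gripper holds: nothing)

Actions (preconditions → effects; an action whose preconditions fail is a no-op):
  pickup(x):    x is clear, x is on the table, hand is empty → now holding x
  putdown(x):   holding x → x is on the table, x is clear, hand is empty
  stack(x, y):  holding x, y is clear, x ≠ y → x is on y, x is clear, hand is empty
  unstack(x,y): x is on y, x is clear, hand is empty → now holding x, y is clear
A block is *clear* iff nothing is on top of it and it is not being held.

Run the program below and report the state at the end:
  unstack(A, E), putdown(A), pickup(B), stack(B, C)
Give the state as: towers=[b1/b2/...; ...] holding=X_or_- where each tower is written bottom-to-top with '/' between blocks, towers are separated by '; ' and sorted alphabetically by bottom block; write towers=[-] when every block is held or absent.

towers=[A; C/B; F/D/E] holding=-

step 1 (unstack(A, E)): towers=[B; C; F/D/E] holding=A
step 2 (putdown(A)): towers=[A; B; C; F/D/E] holding=-
step 3 (pickup(B)): towers=[A; C; F/D/E] holding=B
step 4 (stack(B, C)): towers=[A; C/B; F/D/E] holding=-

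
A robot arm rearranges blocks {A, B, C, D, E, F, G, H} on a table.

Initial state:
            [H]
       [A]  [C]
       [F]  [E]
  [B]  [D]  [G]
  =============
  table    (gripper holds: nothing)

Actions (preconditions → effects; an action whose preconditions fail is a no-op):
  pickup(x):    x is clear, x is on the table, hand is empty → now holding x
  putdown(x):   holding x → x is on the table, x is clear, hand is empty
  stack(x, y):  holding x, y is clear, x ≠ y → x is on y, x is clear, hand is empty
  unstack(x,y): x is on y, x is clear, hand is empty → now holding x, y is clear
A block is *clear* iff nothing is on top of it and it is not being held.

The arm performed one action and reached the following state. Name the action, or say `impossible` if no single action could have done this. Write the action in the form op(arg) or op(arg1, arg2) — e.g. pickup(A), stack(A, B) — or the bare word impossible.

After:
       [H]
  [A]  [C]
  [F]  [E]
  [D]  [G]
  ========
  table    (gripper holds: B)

target: towers=[D/F/A; G/E/C/H] holding=B
     unstack(A, F) → towers=[B; D/F; G/E/C/H] holding=A
     unstack(H, C) → towers=[B; D/F/A; G/E/C] holding=H
         pickup(B) → towers=[D/F/A; G/E/C/H] holding=B  ← match

pickup(B)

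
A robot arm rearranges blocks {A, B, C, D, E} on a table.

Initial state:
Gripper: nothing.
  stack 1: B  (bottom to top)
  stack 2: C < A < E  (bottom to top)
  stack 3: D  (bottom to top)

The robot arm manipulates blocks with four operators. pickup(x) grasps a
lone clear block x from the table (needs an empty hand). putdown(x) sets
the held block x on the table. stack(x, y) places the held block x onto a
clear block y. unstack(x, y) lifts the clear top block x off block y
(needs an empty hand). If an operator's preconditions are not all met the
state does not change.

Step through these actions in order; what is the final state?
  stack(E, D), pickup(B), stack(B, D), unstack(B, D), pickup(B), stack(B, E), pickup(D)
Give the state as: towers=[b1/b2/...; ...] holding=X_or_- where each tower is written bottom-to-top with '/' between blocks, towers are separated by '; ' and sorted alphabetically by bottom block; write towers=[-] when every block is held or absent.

towers=[C/A/E/B] holding=D

step 1 (stack(E, D)) [no-op]: towers=[B; C/A/E; D] holding=-
step 2 (pickup(B)): towers=[C/A/E; D] holding=B
step 3 (stack(B, D)): towers=[C/A/E; D/B] holding=-
step 4 (unstack(B, D)): towers=[C/A/E; D] holding=B
step 5 (pickup(B)) [no-op]: towers=[C/A/E; D] holding=B
step 6 (stack(B, E)): towers=[C/A/E/B; D] holding=-
step 7 (pickup(D)): towers=[C/A/E/B] holding=D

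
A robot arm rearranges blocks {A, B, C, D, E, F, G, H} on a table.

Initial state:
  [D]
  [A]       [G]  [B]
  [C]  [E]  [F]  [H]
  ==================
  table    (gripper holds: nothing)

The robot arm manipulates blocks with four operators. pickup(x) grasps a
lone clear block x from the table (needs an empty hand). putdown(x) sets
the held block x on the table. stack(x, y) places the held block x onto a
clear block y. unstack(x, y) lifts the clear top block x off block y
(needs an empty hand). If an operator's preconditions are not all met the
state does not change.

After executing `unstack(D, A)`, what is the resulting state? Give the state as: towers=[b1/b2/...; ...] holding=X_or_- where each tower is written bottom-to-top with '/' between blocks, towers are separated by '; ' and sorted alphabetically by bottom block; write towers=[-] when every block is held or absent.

towers=[C/A; E; F/G; H/B] holding=D

before: towers=[C/A/D; E; F/G; H/B] holding=-
pre[unstack(D, A)]: on(D,A) yes, clear(D) yes, handempty yes
all met → apply unstack(D, A)
after:  towers=[C/A; E; F/G; H/B] holding=D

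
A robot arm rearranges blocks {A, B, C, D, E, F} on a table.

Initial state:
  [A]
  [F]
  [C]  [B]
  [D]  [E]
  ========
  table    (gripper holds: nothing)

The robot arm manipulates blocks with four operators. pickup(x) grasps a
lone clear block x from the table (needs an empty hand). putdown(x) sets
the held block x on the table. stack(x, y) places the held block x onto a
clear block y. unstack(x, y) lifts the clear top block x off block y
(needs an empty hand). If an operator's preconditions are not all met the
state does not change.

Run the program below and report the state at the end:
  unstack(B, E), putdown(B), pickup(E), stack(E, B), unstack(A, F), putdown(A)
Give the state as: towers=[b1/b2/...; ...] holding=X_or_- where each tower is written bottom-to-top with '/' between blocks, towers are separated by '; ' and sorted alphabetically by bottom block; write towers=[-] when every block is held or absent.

step 1 (unstack(B, E)): towers=[D/C/F/A; E] holding=B
step 2 (putdown(B)): towers=[B; D/C/F/A; E] holding=-
step 3 (pickup(E)): towers=[B; D/C/F/A] holding=E
step 4 (stack(E, B)): towers=[B/E; D/C/F/A] holding=-
step 5 (unstack(A, F)): towers=[B/E; D/C/F] holding=A
step 6 (putdown(A)): towers=[A; B/E; D/C/F] holding=-

towers=[A; B/E; D/C/F] holding=-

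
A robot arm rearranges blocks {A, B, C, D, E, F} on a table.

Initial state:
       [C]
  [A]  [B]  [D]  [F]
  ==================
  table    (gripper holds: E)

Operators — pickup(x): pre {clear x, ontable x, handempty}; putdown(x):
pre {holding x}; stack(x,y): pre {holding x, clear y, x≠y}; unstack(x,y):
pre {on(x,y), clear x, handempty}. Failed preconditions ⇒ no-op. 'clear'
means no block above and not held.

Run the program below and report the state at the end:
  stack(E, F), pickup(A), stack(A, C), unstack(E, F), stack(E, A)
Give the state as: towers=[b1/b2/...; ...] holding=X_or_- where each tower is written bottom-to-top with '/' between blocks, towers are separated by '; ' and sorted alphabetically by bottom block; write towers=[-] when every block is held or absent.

step 1 (stack(E, F)): towers=[A; B/C; D; F/E] holding=-
step 2 (pickup(A)): towers=[B/C; D; F/E] holding=A
step 3 (stack(A, C)): towers=[B/C/A; D; F/E] holding=-
step 4 (unstack(E, F)): towers=[B/C/A; D; F] holding=E
step 5 (stack(E, A)): towers=[B/C/A/E; D; F] holding=-

towers=[B/C/A/E; D; F] holding=-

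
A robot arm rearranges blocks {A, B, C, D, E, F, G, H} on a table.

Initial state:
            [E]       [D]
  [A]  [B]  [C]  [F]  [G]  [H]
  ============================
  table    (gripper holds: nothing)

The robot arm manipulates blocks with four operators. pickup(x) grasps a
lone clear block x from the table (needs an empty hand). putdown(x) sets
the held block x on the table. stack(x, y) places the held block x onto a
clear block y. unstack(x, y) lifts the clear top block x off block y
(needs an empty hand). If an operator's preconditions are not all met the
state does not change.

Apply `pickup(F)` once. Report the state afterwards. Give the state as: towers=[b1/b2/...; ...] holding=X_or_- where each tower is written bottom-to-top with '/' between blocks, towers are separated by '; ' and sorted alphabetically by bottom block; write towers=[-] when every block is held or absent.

before: towers=[A; B; C/E; F; G/D; H] holding=-
pre[pickup(F)]: clear(F) ok, ontable(F) ok, handempty ok
all met → apply pickup(F)
after:  towers=[A; B; C/E; G/D; H] holding=F

towers=[A; B; C/E; G/D; H] holding=F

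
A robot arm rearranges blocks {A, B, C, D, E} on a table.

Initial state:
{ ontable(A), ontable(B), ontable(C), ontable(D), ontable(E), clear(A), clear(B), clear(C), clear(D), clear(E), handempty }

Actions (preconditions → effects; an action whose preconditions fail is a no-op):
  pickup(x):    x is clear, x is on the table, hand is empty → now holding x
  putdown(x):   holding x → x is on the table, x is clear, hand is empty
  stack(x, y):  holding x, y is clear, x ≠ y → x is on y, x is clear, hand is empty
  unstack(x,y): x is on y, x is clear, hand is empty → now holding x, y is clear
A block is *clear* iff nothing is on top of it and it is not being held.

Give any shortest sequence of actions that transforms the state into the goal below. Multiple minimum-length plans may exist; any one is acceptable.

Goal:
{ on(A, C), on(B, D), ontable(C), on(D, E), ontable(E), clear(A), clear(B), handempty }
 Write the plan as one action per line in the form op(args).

step 1 (pickup(D)): towers=[A; B; C; E] holding=D
step 2 (stack(D, E)): towers=[A; B; C; E/D] holding=-
step 3 (pickup(B)): towers=[A; C; E/D] holding=B
step 4 (stack(B, D)): towers=[A; C; E/D/B] holding=-
step 5 (pickup(A)): towers=[C; E/D/B] holding=A
step 6 (stack(A, C)): towers=[C/A; E/D/B] holding=-
goal check: towers=[C/A; E/D/B] holding=- — reached (length 6, optimal by BFS)

pickup(D)
stack(D, E)
pickup(B)
stack(B, D)
pickup(A)
stack(A, C)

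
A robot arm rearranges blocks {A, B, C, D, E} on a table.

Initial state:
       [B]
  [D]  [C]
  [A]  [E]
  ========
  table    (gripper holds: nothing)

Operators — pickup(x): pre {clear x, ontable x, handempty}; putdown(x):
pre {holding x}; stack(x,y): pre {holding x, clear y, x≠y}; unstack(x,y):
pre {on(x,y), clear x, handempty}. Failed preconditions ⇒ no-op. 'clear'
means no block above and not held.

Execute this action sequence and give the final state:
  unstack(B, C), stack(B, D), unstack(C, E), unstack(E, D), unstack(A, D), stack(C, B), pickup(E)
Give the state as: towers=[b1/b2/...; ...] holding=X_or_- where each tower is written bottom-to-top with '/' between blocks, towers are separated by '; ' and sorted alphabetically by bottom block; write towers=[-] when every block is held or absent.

towers=[A/D/B/C] holding=E

step 1 (unstack(B, C)): towers=[A/D; E/C] holding=B
step 2 (stack(B, D)): towers=[A/D/B; E/C] holding=-
step 3 (unstack(C, E)): towers=[A/D/B; E] holding=C
step 4 (unstack(E, D)) [no-op]: towers=[A/D/B; E] holding=C
step 5 (unstack(A, D)) [no-op]: towers=[A/D/B; E] holding=C
step 6 (stack(C, B)): towers=[A/D/B/C; E] holding=-
step 7 (pickup(E)): towers=[A/D/B/C] holding=E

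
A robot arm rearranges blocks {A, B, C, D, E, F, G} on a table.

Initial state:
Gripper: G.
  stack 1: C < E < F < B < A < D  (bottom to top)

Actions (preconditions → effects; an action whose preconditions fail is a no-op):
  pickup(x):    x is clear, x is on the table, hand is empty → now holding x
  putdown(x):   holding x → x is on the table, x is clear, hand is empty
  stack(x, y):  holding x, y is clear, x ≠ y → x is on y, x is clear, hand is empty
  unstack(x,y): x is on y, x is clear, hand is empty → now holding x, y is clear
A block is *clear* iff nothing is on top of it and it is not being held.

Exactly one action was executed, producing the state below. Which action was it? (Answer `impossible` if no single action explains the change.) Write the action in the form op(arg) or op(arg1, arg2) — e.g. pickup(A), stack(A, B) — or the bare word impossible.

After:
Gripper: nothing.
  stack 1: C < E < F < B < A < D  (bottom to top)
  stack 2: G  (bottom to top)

target: towers=[C/E/F/B/A/D; G] holding=-
        putdown(G) → towers=[C/E/F/B/A/D; G] holding=-  ← match
       stack(G, D) → towers=[C/E/F/B/A/D/G] holding=-

putdown(G)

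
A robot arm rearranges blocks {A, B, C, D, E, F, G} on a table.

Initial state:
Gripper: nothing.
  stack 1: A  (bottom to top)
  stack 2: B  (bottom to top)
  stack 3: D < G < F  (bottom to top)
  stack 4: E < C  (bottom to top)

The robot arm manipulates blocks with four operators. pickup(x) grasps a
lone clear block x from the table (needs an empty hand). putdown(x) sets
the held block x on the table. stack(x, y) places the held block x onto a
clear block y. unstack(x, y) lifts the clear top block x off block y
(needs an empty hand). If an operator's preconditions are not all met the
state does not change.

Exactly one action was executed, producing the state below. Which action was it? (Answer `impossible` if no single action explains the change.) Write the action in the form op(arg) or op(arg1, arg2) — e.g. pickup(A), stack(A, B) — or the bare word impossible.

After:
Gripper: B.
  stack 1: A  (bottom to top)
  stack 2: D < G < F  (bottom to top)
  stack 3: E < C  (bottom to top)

target: towers=[A; D/G/F; E/C] holding=B
         pickup(B) → towers=[A; D/G/F; E/C] holding=B  ← match
     unstack(F, G) → towers=[A; B; D/G; E/C] holding=F
         pickup(A) → towers=[B; D/G/F; E/C] holding=A
     unstack(C, E) → towers=[A; B; D/G/F; E] holding=C

pickup(B)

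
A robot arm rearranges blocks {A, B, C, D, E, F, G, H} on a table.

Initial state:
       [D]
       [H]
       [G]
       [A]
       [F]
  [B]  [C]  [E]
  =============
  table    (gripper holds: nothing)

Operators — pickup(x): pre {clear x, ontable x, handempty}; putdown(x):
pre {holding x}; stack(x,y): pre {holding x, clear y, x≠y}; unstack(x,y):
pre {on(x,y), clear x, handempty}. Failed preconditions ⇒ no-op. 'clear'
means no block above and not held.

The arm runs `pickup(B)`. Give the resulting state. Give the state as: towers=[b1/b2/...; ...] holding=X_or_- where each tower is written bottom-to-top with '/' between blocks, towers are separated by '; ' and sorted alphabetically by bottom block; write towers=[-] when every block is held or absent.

towers=[C/F/A/G/H/D; E] holding=B

before: towers=[B; C/F/A/G/H/D; E] holding=-
pre[pickup(B)]: clear(B) ✓, ontable(B) ✓, handempty ✓
all met → apply pickup(B)
after:  towers=[C/F/A/G/H/D; E] holding=B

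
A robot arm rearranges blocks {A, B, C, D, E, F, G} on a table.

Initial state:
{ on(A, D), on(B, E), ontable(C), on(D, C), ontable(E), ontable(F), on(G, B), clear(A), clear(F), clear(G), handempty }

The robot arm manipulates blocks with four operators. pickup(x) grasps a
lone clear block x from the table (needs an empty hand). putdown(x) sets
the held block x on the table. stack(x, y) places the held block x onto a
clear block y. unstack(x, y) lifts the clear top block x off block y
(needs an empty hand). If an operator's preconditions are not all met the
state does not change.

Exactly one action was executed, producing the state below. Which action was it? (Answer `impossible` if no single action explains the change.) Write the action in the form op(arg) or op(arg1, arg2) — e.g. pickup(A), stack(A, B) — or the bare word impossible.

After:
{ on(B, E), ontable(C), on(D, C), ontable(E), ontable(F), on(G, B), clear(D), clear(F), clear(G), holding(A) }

target: towers=[C/D; E/B/G; F] holding=A
         pickup(F) → towers=[C/D/A; E/B/G] holding=F
     unstack(G, B) → towers=[C/D/A; E/B; F] holding=G
     unstack(A, D) → towers=[C/D; E/B/G; F] holding=A  ← match

unstack(A, D)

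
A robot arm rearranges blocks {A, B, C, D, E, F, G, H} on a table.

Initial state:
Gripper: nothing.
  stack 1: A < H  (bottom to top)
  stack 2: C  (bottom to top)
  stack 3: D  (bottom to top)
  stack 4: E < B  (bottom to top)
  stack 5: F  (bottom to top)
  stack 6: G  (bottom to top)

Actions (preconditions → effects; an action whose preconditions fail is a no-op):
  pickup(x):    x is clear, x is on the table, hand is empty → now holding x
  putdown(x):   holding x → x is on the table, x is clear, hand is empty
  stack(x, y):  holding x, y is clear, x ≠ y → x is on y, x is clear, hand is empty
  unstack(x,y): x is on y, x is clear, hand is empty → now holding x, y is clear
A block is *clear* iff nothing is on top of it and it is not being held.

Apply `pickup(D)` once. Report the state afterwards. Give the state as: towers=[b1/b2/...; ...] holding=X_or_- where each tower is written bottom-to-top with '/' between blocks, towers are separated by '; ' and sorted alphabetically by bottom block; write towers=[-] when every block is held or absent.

before: towers=[A/H; C; D; E/B; F; G] holding=-
pre[pickup(D)]: clear(D) yes, ontable(D) yes, handempty yes
all met → apply pickup(D)
after:  towers=[A/H; C; E/B; F; G] holding=D

towers=[A/H; C; E/B; F; G] holding=D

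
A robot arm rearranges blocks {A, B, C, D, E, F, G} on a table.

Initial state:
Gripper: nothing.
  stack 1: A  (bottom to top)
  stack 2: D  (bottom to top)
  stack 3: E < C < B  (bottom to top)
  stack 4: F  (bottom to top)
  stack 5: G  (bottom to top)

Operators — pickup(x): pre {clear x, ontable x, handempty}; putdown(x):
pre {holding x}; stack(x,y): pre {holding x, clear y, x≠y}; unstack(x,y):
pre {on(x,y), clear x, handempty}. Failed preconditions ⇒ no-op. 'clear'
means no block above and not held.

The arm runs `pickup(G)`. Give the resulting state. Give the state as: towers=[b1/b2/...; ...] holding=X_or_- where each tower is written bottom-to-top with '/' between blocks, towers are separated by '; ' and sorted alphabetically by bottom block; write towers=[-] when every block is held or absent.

towers=[A; D; E/C/B; F] holding=G

before: towers=[A; D; E/C/B; F; G] holding=-
pre[pickup(G)]: clear(G) ✓, ontable(G) ✓, handempty ✓
all met → apply pickup(G)
after:  towers=[A; D; E/C/B; F] holding=G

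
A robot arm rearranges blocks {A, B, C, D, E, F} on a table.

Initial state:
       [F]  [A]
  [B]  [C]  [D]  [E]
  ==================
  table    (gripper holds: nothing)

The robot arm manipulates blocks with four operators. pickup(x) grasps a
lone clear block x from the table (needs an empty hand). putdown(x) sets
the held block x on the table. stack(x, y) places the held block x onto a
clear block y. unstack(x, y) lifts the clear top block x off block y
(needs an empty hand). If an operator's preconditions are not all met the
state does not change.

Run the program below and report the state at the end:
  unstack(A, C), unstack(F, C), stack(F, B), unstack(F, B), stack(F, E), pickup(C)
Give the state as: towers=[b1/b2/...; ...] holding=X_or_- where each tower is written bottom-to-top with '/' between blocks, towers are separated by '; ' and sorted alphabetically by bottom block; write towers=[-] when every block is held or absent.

towers=[B; D/A; E/F] holding=C

step 1 (unstack(A, C)) [no-op]: towers=[B; C/F; D/A; E] holding=-
step 2 (unstack(F, C)): towers=[B; C; D/A; E] holding=F
step 3 (stack(F, B)): towers=[B/F; C; D/A; E] holding=-
step 4 (unstack(F, B)): towers=[B; C; D/A; E] holding=F
step 5 (stack(F, E)): towers=[B; C; D/A; E/F] holding=-
step 6 (pickup(C)): towers=[B; D/A; E/F] holding=C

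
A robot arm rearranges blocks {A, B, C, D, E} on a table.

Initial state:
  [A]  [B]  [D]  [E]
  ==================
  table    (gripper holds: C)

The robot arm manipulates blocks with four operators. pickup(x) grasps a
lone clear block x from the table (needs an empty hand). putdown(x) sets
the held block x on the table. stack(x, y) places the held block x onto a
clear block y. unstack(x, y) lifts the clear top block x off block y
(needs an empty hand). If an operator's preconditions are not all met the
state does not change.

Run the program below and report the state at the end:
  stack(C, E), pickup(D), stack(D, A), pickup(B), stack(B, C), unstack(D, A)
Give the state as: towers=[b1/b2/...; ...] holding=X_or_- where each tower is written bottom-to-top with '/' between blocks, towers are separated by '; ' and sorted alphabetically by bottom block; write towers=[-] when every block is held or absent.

towers=[A; E/C/B] holding=D

step 1 (stack(C, E)): towers=[A; B; D; E/C] holding=-
step 2 (pickup(D)): towers=[A; B; E/C] holding=D
step 3 (stack(D, A)): towers=[A/D; B; E/C] holding=-
step 4 (pickup(B)): towers=[A/D; E/C] holding=B
step 5 (stack(B, C)): towers=[A/D; E/C/B] holding=-
step 6 (unstack(D, A)): towers=[A; E/C/B] holding=D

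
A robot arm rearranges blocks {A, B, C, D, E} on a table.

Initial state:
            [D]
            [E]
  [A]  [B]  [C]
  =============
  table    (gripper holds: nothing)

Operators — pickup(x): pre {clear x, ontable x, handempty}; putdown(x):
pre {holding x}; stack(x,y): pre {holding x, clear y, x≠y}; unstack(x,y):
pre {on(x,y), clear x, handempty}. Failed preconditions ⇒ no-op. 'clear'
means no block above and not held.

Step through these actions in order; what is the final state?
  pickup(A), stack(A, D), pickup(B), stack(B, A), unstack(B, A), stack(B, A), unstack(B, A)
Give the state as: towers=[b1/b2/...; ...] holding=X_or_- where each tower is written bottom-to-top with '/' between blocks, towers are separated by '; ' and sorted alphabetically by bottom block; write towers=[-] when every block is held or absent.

towers=[C/E/D/A] holding=B

step 1 (pickup(A)): towers=[B; C/E/D] holding=A
step 2 (stack(A, D)): towers=[B; C/E/D/A] holding=-
step 3 (pickup(B)): towers=[C/E/D/A] holding=B
step 4 (stack(B, A)): towers=[C/E/D/A/B] holding=-
step 5 (unstack(B, A)): towers=[C/E/D/A] holding=B
step 6 (stack(B, A)): towers=[C/E/D/A/B] holding=-
step 7 (unstack(B, A)): towers=[C/E/D/A] holding=B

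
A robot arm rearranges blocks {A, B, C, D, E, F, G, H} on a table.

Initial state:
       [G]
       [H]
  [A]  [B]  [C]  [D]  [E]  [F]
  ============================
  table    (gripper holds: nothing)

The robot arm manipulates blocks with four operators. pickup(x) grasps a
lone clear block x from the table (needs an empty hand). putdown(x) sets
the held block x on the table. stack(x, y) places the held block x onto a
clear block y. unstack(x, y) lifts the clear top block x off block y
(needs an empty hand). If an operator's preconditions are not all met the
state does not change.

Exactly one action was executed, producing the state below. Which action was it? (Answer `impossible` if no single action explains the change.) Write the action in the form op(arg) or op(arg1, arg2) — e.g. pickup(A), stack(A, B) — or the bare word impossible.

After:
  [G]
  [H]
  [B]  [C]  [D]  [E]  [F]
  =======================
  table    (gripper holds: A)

pickup(A)

target: towers=[B/H/G; C; D; E; F] holding=A
     unstack(G, H) → towers=[A; B/H; C; D; E; F] holding=G
         pickup(A) → towers=[B/H/G; C; D; E; F] holding=A  ← match
         pickup(E) → towers=[A; B/H/G; C; D; F] holding=E
         pickup(F) → towers=[A; B/H/G; C; D; E] holding=F
         pickup(D) → towers=[A; B/H/G; C; E; F] holding=D
         pickup(C) → towers=[A; B/H/G; D; E; F] holding=C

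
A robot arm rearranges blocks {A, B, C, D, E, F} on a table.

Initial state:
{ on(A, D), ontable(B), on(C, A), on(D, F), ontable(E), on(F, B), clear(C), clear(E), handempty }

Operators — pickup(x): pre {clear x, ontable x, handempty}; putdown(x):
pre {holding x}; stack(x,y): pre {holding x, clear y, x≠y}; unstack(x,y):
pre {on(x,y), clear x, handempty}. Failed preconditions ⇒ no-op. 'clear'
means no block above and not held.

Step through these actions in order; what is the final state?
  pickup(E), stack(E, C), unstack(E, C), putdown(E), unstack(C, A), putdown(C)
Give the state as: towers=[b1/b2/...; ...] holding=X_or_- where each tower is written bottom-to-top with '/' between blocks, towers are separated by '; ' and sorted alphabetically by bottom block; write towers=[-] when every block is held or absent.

towers=[B/F/D/A; C; E] holding=-

step 1 (pickup(E)): towers=[B/F/D/A/C] holding=E
step 2 (stack(E, C)): towers=[B/F/D/A/C/E] holding=-
step 3 (unstack(E, C)): towers=[B/F/D/A/C] holding=E
step 4 (putdown(E)): towers=[B/F/D/A/C; E] holding=-
step 5 (unstack(C, A)): towers=[B/F/D/A; E] holding=C
step 6 (putdown(C)): towers=[B/F/D/A; C; E] holding=-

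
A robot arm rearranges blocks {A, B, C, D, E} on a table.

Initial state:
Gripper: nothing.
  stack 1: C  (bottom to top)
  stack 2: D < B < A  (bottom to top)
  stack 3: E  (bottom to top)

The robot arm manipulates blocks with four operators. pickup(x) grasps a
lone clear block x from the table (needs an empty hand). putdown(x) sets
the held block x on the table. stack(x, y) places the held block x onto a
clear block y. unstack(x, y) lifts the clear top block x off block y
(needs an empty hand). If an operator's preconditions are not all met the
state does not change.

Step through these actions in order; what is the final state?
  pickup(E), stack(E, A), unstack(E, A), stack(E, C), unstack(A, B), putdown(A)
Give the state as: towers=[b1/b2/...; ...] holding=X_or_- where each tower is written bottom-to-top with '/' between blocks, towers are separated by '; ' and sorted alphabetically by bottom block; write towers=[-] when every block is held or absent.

towers=[A; C/E; D/B] holding=-

step 1 (pickup(E)): towers=[C; D/B/A] holding=E
step 2 (stack(E, A)): towers=[C; D/B/A/E] holding=-
step 3 (unstack(E, A)): towers=[C; D/B/A] holding=E
step 4 (stack(E, C)): towers=[C/E; D/B/A] holding=-
step 5 (unstack(A, B)): towers=[C/E; D/B] holding=A
step 6 (putdown(A)): towers=[A; C/E; D/B] holding=-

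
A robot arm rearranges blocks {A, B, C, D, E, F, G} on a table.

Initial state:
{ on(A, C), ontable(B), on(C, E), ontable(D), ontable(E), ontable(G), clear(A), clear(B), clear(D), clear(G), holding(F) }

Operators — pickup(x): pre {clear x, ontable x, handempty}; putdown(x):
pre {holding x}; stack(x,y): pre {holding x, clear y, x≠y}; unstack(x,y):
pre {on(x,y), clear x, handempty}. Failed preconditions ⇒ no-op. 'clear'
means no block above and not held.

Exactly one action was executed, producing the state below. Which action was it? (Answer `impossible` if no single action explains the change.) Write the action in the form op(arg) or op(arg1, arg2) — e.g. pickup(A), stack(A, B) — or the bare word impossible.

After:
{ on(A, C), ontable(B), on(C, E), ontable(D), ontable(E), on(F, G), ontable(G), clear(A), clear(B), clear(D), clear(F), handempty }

target: towers=[B; D; E/C/A; G/F] holding=-
        putdown(F) → towers=[B; D; E/C/A; F; G] holding=-
       stack(F, B) → towers=[B/F; D; E/C/A; G] holding=-
       stack(F, G) → towers=[B; D; E/C/A; G/F] holding=-  ← match
       stack(F, D) → towers=[B; D/F; E/C/A; G] holding=-
       stack(F, A) → towers=[B; D; E/C/A/F; G] holding=-

stack(F, G)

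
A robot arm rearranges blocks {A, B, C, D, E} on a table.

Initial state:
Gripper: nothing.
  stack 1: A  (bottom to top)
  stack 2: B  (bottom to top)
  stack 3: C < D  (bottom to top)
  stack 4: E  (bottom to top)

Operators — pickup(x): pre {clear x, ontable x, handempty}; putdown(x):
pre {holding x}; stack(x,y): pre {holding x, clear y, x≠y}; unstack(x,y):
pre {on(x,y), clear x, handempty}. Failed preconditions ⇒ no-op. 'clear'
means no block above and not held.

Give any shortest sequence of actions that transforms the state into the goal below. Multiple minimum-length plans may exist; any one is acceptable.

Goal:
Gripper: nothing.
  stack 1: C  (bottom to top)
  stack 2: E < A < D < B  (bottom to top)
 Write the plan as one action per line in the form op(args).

pickup(A)
stack(A, E)
unstack(D, C)
stack(D, A)
pickup(B)
stack(B, D)

step 1 (pickup(A)): towers=[B; C/D; E] holding=A
step 2 (stack(A, E)): towers=[B; C/D; E/A] holding=-
step 3 (unstack(D, C)): towers=[B; C; E/A] holding=D
step 4 (stack(D, A)): towers=[B; C; E/A/D] holding=-
step 5 (pickup(B)): towers=[C; E/A/D] holding=B
step 6 (stack(B, D)): towers=[C; E/A/D/B] holding=-
goal check: towers=[C; E/A/D/B] holding=- — reached (length 6, optimal by BFS)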